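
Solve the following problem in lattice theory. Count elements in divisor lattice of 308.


Divisors of 308: [1, 2, 4, 7, 11, 14, 22, 28, 44, 77, 154, 308]
Count: 12


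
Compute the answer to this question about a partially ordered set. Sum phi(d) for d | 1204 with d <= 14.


Divisors of 1204 up to 14: [1, 2, 4, 7, 14]
phi values: [1, 1, 2, 6, 6]
Sum = 16


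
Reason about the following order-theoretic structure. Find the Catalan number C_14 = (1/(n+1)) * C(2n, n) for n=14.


C(n) = C(2n, n) / (n+1).
C(28, 14) = 40116600
C(14) = 40116600 / 15 = 2674440


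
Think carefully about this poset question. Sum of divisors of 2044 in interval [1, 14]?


Interval [1,14] in divisors of 2044: [1, 2, 7, 14]
Sum = 24


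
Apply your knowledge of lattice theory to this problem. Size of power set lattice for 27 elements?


Power set = 2^n.
2^27 = 134217728


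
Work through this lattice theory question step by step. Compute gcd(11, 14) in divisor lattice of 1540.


In a divisor lattice, meet = gcd (greatest common divisor).
By Euclidean algorithm or factoring: gcd(11,14) = 1


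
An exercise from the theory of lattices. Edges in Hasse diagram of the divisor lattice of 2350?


A cover relation a -< b holds when a < b with no c strictly between.
Cover relations:
  1 -< 2
  1 -< 5
  1 -< 47
  2 -< 10
  2 -< 94
  5 -< 10
  5 -< 25
  5 -< 235
  ...12 more
Total: 20


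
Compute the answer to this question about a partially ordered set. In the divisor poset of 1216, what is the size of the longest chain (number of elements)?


A chain is a totally ordered subset; we count the number of elements in a maximum chain.
Compute, for each element x, the size of the longest chain ending at x:
  1: 1
  2: 2
  19: 2
  4: 3
  8: 4
  38: 3
  ...
A maximum chain: 1 < 2 < 4 < 8 < 16 < 32 < 64 < 1216
Number of elements in the longest chain: 8


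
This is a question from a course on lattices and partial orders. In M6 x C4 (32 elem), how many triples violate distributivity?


Distributive law: a ^ (b v c) = (a ^ b) v (a ^ c).
Check all 32^3 = 32768 ordered triples (a,b,c).
  e.g. a=(a1,0), b=(a2,0), c=(a3,0): lhs=(a1,0) != rhs=(0,0)
  e.g. a=(a1,0), b=(a2,0), c=(a3,1): lhs=(a1,0) != rhs=(0,0)
Total violating triples: 7680


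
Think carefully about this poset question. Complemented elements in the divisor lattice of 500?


An element a is complemented if some b has a meet b = bottom, a join b = top.
a is complemented iff gcd(a, n/a)=1, i.e. a is a unitary divisor of 500.
Complemented elements: 1, 4, 125, 500
Count: 4


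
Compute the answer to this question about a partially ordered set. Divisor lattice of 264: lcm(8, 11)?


Join=lcm.
gcd(8,11)=1
lcm=88


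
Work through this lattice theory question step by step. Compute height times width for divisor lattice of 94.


Height = length of longest chain minus 1; width = size of largest antichain.
A maximum chain: 1 | 47 | 94  (height 2).
A maximum antichain: {2, 47}  (width 2).
Product = 2 * 2 = 4


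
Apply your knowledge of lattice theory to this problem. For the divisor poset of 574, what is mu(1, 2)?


In a divisor lattice, mu(a,b) = mu(b/a) where mu is the classical Mobius function.
b/a = 2/1 = 2
Prime factorization of 2: primes [2]
2 is squarefree with 1 prime factor(s), so mu(2) = (-1)^1 = -1


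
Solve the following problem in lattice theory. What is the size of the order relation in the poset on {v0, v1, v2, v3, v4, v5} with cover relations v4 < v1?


The order relation is {(a,b) : a <= b}, reflexive so it includes (a,a).
Examples: (v0,v0), (v1,v1), (v2,v2), (v3,v3), (v4,v1), ...
Total ordered pairs: 7


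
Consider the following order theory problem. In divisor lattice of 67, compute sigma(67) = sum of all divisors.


sigma(n) = sum of divisors.
Divisors of 67: [1, 67]
Sum = 68


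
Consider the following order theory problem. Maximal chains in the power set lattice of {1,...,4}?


A maximal chain goes from the minimum element to a maximal element via cover relations.
Counting all min-to-max paths in the cover graph.
Total maximal chains: 24


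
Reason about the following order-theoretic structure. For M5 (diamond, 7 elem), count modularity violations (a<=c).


Modular law: if a <= c then a v (b ^ c) = (a v b) ^ c.
Check all triples (a,b,c) with a <= c among 7 elements.
This lattice is modular (diamonds M_m and their chain-products are modular).
Total violating triples: 0


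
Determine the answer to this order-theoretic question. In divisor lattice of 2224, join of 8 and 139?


In a divisor lattice, join = lcm (least common multiple).
gcd(8,139) = 1
lcm(8,139) = 8*139/gcd = 1112/1 = 1112


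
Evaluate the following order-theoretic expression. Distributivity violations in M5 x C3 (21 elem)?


Distributive law: a ^ (b v c) = (a ^ b) v (a ^ c).
Check all 21^3 = 9261 ordered triples (a,b,c).
  e.g. a=(a1,0), b=(a2,0), c=(a3,0): lhs=(a1,0) != rhs=(0,0)
  e.g. a=(a1,0), b=(a2,0), c=(a3,1): lhs=(a1,0) != rhs=(0,0)
Total violating triples: 1620


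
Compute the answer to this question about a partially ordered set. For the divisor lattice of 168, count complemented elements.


An element a is complemented if some b has a meet b = bottom, a join b = top.
a is complemented iff gcd(a, n/a)=1, i.e. a is a unitary divisor of 168.
Complemented elements: 1, 3, 7, 8, 21, 24, ... (2 more)
Count: 8


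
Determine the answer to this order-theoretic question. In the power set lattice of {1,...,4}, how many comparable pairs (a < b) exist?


A comparable pair {a,b} has a < b or b < a in the order.
Count unordered pairs where one element is strictly below the other.
Examples: {{},{1}}, {{},{2}}, {{},{3}}, {{},{4}}, ...
Total comparable pairs: 65


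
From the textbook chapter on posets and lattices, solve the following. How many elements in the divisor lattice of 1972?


Divisors of 1972: [1, 2, 4, 17, 29, 34, 58, 68, 116, 493, 986, 1972]
Count: 12


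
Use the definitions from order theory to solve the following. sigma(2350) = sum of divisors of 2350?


sigma(n) = sum of divisors.
Divisors of 2350: [1, 2, 5, 10, 25, 47, 50, 94, 235, 470, 1175, 2350]
Sum = 4464


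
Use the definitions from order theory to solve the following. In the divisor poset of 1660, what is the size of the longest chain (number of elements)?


A chain is a totally ordered subset; we count the number of elements in a maximum chain.
Compute, for each element x, the size of the longest chain ending at x:
  1: 1
  2: 2
  5: 2
  83: 2
  4: 3
  10: 3
  ...
A maximum chain: 1 < 2 < 4 < 20 < 1660
Number of elements in the longest chain: 5


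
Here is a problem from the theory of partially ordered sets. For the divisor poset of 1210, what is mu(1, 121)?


In a divisor lattice, mu(a,b) = mu(b/a) where mu is the classical Mobius function.
b/a = 121/1 = 121
Prime factorization of 121: primes [11]
121 is not squarefree, so mu(121) = 0


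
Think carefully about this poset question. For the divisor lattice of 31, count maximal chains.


A maximal chain goes from the minimum element to a maximal element via cover relations.
Counting all min-to-max paths in the cover graph.
Total maximal chains: 1


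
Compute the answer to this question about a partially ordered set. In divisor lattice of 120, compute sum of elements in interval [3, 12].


Interval [3,12] in divisors of 120: [3, 6, 12]
Sum = 21


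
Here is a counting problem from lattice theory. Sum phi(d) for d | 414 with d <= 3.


Divisors of 414 up to 3: [1, 2, 3]
phi values: [1, 1, 2]
Sum = 4


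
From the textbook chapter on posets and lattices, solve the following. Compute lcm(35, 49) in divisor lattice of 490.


In a divisor lattice, join = lcm (least common multiple).
gcd(35,49) = 7
lcm(35,49) = 35*49/gcd = 1715/7 = 245


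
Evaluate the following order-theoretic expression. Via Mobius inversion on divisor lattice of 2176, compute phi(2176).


phi(n) = n * prod_{p|n} (1 - 1/p).
Prime divisors of 2176: [2, 17]
phi(2176) = 2176 * (1 - 1/2) * (1 - 1/17)
phi(2176) = 1024


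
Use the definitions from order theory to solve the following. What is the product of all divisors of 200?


Divisors of 200: [1, 2, 4, 5, 8, 10, 20, 25, 40, 50, 100, 200]
Product = n^(d(n)/2) = 200^(12/2)
Product = 64000000000000


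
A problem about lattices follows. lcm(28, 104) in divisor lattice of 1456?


Join=lcm.
gcd(28,104)=4
lcm=728


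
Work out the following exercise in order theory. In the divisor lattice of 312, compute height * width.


Height = length of longest chain minus 1; width = size of largest antichain.
A maximum chain: 1 | 13 | 39 | 78 | 156 | 312  (height 5).
A maximum antichain: {4, 6, 26, 39}  (width 4).
Product = 5 * 4 = 20


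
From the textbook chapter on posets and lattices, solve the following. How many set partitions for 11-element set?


B(n) = number of set partitions of an n-element set.
B(n) satisfies the recurrence: B(n+1) = sum_k C(n,k)*B(k).
B(11) = 678570


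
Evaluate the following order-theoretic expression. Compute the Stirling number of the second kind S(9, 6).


S(n,k) = k*S(n-1,k) + S(n-1,k-1).
S(8,6) = 266, S(8,5) = 1050
S(9,6) = 6*266 + 1050 = 1596 + 1050
S(9,6) = 2646


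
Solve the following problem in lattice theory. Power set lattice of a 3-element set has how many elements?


Power set = 2^n.
2^3 = 8


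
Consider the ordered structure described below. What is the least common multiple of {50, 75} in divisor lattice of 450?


In a divisor lattice, join = lcm (least common multiple).
Compute lcm iteratively: start with first element, then lcm(current, next).
Elements: [50, 75]
lcm(50,75) = 150
Final lcm = 150


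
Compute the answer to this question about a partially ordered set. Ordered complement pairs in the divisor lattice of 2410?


Complement pair (a,b): a meet b = bottom, a join b = top.
Here: gcd(a,b)=1 and lcm(a,b)=2410, i.e. a*b=2410 with a,b coprime.
Pairs found: (1,2410), (2,1205), (5,482), (10,241), ... (4 more)
Total ordered pairs: 8


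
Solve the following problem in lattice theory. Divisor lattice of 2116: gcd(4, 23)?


Meet=gcd.
gcd(4,23)=1


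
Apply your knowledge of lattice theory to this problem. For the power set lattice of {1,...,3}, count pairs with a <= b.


The order relation is {(a,b) : a <= b}, reflexive so it includes (a,a).
Examples: ({},{}), ({},{1,2}), ({},{1,2,3}), ({},{1,3}), ({},{1}), ...
Total ordered pairs: 27


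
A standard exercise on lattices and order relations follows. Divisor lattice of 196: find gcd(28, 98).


In a divisor lattice, meet = gcd (greatest common divisor).
By Euclidean algorithm or factoring: gcd(28,98) = 14


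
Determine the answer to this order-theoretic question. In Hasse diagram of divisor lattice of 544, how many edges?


A cover relation a -< b holds when a < b with no c strictly between.
Cover relations:
  1 -< 2
  1 -< 17
  2 -< 4
  2 -< 34
  4 -< 8
  4 -< 68
  8 -< 16
  8 -< 136
  ...8 more
Total: 16


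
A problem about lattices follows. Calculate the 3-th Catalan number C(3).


C(n) = C(2n, n) / (n+1).
C(6, 3) = 20
C(3) = 20 / 4 = 5


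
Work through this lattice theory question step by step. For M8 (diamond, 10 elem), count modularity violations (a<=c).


Modular law: if a <= c then a v (b ^ c) = (a v b) ^ c.
Check all triples (a,b,c) with a <= c among 10 elements.
This lattice is modular (diamonds M_m and their chain-products are modular).
Total violating triples: 0


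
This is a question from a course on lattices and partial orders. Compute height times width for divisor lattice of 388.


Height = length of longest chain minus 1; width = size of largest antichain.
A maximum chain: 1 | 97 | 194 | 388  (height 3).
A maximum antichain: {2, 97}  (width 2).
Product = 3 * 2 = 6


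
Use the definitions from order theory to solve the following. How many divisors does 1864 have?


Divisors of 1864: [1, 2, 4, 8, 233, 466, 932, 1864]
Count: 8


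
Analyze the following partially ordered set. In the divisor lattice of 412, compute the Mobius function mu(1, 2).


In a divisor lattice, mu(a,b) = mu(b/a) where mu is the classical Mobius function.
b/a = 2/1 = 2
Prime factorization of 2: primes [2]
2 is squarefree with 1 prime factor(s), so mu(2) = (-1)^1 = -1


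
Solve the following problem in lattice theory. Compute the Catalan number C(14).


C(n) = C(2n, n) / (n+1).
C(28, 14) = 40116600
C(14) = 40116600 / 15 = 2674440


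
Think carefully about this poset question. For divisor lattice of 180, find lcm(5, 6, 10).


In a divisor lattice, join = lcm (least common multiple).
Compute lcm iteratively: start with first element, then lcm(current, next).
Elements: [5, 6, 10]
lcm(5,6) = 30
lcm(30,10) = 30
Final lcm = 30


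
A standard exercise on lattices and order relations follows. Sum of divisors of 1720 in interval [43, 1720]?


Interval [43,1720] in divisors of 1720: [43, 86, 172, 215, 344, 430, 860, 1720]
Sum = 3870


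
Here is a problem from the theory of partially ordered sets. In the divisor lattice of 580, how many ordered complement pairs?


Complement pair (a,b): a meet b = bottom, a join b = top.
Here: gcd(a,b)=1 and lcm(a,b)=580, i.e. a*b=580 with a,b coprime.
Pairs found: (1,580), (4,145), (5,116), (20,29), ... (4 more)
Total ordered pairs: 8


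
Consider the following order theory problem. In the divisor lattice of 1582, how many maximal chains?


A maximal chain goes from the minimum element to a maximal element via cover relations.
Counting all min-to-max paths in the cover graph.
Total maximal chains: 6


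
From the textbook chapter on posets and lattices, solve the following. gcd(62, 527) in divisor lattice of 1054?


Meet=gcd.
gcd(62,527)=31


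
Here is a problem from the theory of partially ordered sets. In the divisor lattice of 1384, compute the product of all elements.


Divisors of 1384: [1, 2, 4, 8, 173, 346, 692, 1384]
Product = n^(d(n)/2) = 1384^(8/2)
Product = 3668971687936


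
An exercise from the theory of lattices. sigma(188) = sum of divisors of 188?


sigma(n) = sum of divisors.
Divisors of 188: [1, 2, 4, 47, 94, 188]
Sum = 336


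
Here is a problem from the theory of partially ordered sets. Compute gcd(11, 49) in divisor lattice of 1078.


In a divisor lattice, meet = gcd (greatest common divisor).
By Euclidean algorithm or factoring: gcd(11,49) = 1


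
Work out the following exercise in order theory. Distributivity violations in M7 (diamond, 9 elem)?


Distributive law: a ^ (b v c) = (a ^ b) v (a ^ c).
Check all 9^3 = 729 ordered triples (a,b,c).
  e.g. a=a1, b=a2, c=a3: lhs=a1 != rhs=0
  e.g. a=a1, b=a2, c=a4: lhs=a1 != rhs=0
Total violating triples: 210


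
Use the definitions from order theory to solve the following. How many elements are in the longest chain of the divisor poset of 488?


A chain is a totally ordered subset; we count the number of elements in a maximum chain.
Compute, for each element x, the size of the longest chain ending at x:
  1: 1
  2: 2
  61: 2
  4: 3
  8: 4
  122: 3
  ...
A maximum chain: 1 < 2 < 4 < 8 < 488
Number of elements in the longest chain: 5


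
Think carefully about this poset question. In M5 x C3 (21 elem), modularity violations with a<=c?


Modular law: if a <= c then a v (b ^ c) = (a v b) ^ c.
Check all triples (a,b,c) with a <= c among 21 elements.
This lattice is modular (diamonds M_m and their chain-products are modular).
Total violating triples: 0


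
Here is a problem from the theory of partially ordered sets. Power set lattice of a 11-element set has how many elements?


Power set = 2^n.
2^11 = 2048


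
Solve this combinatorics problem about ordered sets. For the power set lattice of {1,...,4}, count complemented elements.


An element a is complemented if some b has a meet b = bottom, a join b = top.
every subset A has complement S\A, so all elements are complemented.
Complemented elements: {}, {1}, {2}, {3}, {4}, {1,2}, ... (10 more)
Count: 16


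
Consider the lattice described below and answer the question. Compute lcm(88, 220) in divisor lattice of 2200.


In a divisor lattice, join = lcm (least common multiple).
gcd(88,220) = 44
lcm(88,220) = 88*220/gcd = 19360/44 = 440


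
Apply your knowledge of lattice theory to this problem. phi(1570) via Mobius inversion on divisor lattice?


phi(n) = n * prod_{p|n} (1 - 1/p).
Prime divisors of 1570: [2, 5, 157]
phi(1570) = 1570 * (1 - 1/2) * (1 - 1/5) * (1 - 1/157)
phi(1570) = 624


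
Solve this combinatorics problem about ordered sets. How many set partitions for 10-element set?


B(n) = number of set partitions of an n-element set.
B(n) satisfies the recurrence: B(n+1) = sum_k C(n,k)*B(k).
B(10) = 115975


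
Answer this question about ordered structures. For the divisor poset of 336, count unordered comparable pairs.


A comparable pair {a,b} has a < b or b < a in the order.
Count unordered pairs where one element is strictly below the other.
Examples: {1,2}, {1,3}, {1,4}, {1,6}, ...
Total comparable pairs: 115


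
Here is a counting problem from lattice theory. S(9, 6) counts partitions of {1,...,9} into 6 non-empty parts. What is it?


S(n,k) = k*S(n-1,k) + S(n-1,k-1).
S(8,6) = 266, S(8,5) = 1050
S(9,6) = 6*266 + 1050 = 1596 + 1050
S(9,6) = 2646


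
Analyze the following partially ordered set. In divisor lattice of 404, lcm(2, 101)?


Join=lcm.
gcd(2,101)=1
lcm=202


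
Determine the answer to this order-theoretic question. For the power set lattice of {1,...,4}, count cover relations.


A cover relation a -< b holds when a < b with no c strictly between.
Cover relations:
  {} -< {1}
  {} -< {2}
  {} -< {3}
  {} -< {4}
  {1} -< {1,2}
  {1} -< {1,3}
  {1} -< {1,4}
  {2} -< {1,2}
  ...24 more
Total: 32


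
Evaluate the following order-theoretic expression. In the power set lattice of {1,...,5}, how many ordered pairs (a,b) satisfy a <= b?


The order relation is {(a,b) : a <= b}, reflexive so it includes (a,a).
Examples: ({},{}), ({},{1,2}), ({},{1,2,3}), ({},{1,2,3,4}), ({},{1,2,3,4,5}), ...
Total ordered pairs: 243


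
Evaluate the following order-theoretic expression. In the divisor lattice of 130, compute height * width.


Height = length of longest chain minus 1; width = size of largest antichain.
A maximum chain: 1 | 13 | 65 | 130  (height 3).
A maximum antichain: {2, 5, 13}  (width 3).
Product = 3 * 3 = 9


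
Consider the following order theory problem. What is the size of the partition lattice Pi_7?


B(n) = number of set partitions of an n-element set.
B(n) satisfies the recurrence: B(n+1) = sum_k C(n,k)*B(k).
B(7) = 877


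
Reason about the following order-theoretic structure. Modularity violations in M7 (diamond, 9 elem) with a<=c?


Modular law: if a <= c then a v (b ^ c) = (a v b) ^ c.
Check all triples (a,b,c) with a <= c among 9 elements.
This lattice is modular (diamonds M_m and their chain-products are modular).
Total violating triples: 0


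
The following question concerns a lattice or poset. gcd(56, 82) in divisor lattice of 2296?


Meet=gcd.
gcd(56,82)=2


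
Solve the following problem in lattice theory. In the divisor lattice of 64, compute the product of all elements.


Divisors of 64: [1, 2, 4, 8, 16, 32, 64]
Product = n^(d(n)/2) = 64^(7/2)
Product = 2097152


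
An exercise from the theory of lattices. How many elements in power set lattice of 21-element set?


Power set = 2^n.
2^21 = 2097152


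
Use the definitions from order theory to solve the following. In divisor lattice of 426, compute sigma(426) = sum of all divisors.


sigma(n) = sum of divisors.
Divisors of 426: [1, 2, 3, 6, 71, 142, 213, 426]
Sum = 864


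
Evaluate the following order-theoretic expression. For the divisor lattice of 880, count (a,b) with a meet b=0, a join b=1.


Complement pair (a,b): a meet b = bottom, a join b = top.
Here: gcd(a,b)=1 and lcm(a,b)=880, i.e. a*b=880 with a,b coprime.
Pairs found: (1,880), (5,176), (11,80), (16,55), ... (4 more)
Total ordered pairs: 8


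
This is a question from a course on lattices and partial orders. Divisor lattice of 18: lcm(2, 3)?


Join=lcm.
gcd(2,3)=1
lcm=6


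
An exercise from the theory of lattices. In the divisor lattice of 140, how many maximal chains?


A maximal chain goes from the minimum element to a maximal element via cover relations.
Counting all min-to-max paths in the cover graph.
Total maximal chains: 12


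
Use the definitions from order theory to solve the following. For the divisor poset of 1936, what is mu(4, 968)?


In a divisor lattice, mu(a,b) = mu(b/a) where mu is the classical Mobius function.
b/a = 968/4 = 242
Prime factorization of 242: primes [2, 11]
242 is not squarefree, so mu(242) = 0


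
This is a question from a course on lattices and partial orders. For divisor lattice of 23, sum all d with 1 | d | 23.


Interval [1,23] in divisors of 23: [1, 23]
Sum = 24


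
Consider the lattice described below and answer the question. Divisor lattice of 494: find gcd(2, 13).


In a divisor lattice, meet = gcd (greatest common divisor).
By Euclidean algorithm or factoring: gcd(2,13) = 1


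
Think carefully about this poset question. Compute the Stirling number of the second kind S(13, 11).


S(n,k) = k*S(n-1,k) + S(n-1,k-1).
S(12,11) = 66, S(12,10) = 1705
S(13,11) = 11*66 + 1705 = 726 + 1705
S(13,11) = 2431


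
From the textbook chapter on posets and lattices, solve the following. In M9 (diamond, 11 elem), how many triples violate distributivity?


Distributive law: a ^ (b v c) = (a ^ b) v (a ^ c).
Check all 11^3 = 1331 ordered triples (a,b,c).
  e.g. a=a1, b=a2, c=a3: lhs=a1 != rhs=0
  e.g. a=a1, b=a2, c=a4: lhs=a1 != rhs=0
Total violating triples: 504


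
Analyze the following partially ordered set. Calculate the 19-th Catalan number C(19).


C(n) = C(2n, n) / (n+1).
C(38, 19) = 35345263800
C(19) = 35345263800 / 20 = 1767263190


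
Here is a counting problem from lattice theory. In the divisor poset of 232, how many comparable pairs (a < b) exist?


A comparable pair {a,b} has a < b or b < a in the order.
Count unordered pairs where one element is strictly below the other.
Examples: {1,2}, {1,4}, {1,8}, {1,29}, ...
Total comparable pairs: 22


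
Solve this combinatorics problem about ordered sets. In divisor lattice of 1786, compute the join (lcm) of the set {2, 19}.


In a divisor lattice, join = lcm (least common multiple).
Compute lcm iteratively: start with first element, then lcm(current, next).
Elements: [2, 19]
lcm(2,19) = 38
Final lcm = 38


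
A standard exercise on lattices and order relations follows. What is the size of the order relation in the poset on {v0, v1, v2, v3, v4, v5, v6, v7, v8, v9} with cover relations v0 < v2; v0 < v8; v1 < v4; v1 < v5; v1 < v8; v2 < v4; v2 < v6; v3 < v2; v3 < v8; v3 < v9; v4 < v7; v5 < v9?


The order relation is {(a,b) : a <= b}, reflexive so it includes (a,a).
Examples: (v0,v0), (v0,v2), (v0,v4), (v0,v6), (v0,v7), ...
Total ordered pairs: 31


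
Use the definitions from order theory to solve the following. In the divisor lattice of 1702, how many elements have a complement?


An element a is complemented if some b has a meet b = bottom, a join b = top.
a is complemented iff gcd(a, n/a)=1, i.e. a is a unitary divisor of 1702.
Complemented elements: 1, 2, 23, 37, 46, 74, ... (2 more)
Count: 8


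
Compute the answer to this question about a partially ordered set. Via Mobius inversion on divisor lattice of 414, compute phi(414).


phi(n) = n * prod_{p|n} (1 - 1/p).
Prime divisors of 414: [2, 3, 23]
phi(414) = 414 * (1 - 1/2) * (1 - 1/3) * (1 - 1/23)
phi(414) = 132


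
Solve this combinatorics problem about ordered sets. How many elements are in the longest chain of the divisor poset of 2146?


A chain is a totally ordered subset; we count the number of elements in a maximum chain.
Compute, for each element x, the size of the longest chain ending at x:
  1: 1
  2: 2
  29: 2
  37: 2
  58: 3
  74: 3
  ...
A maximum chain: 1 < 2 < 58 < 2146
Number of elements in the longest chain: 4


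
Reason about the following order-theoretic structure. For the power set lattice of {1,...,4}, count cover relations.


A cover relation a -< b holds when a < b with no c strictly between.
Cover relations:
  {} -< {1}
  {} -< {2}
  {} -< {3}
  {} -< {4}
  {1} -< {1,2}
  {1} -< {1,3}
  {1} -< {1,4}
  {2} -< {1,2}
  ...24 more
Total: 32


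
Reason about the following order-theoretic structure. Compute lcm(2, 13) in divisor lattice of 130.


In a divisor lattice, join = lcm (least common multiple).
gcd(2,13) = 1
lcm(2,13) = 2*13/gcd = 26/1 = 26


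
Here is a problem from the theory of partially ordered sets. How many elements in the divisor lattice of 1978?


Divisors of 1978: [1, 2, 23, 43, 46, 86, 989, 1978]
Count: 8


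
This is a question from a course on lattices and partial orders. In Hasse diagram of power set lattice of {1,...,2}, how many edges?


A cover relation a -< b holds when a < b with no c strictly between.
Cover relations:
  {} -< {1}
  {} -< {2}
  {1} -< {1,2}
  {2} -< {1,2}
Total: 4


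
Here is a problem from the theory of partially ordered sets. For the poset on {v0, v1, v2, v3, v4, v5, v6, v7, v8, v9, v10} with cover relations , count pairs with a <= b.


The order relation is {(a,b) : a <= b}, reflexive so it includes (a,a).
Examples: (v0,v0), (v1,v1), (v10,v10), (v2,v2), (v3,v3), ...
Total ordered pairs: 11


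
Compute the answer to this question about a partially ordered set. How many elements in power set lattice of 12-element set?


Power set = 2^n.
2^12 = 4096


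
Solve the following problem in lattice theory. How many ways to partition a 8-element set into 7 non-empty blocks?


S(n,k) = k*S(n-1,k) + S(n-1,k-1).
S(7,7) = 1, S(7,6) = 21
S(8,7) = 7*1 + 21 = 7 + 21
S(8,7) = 28


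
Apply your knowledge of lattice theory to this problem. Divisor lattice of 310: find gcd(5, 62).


In a divisor lattice, meet = gcd (greatest common divisor).
By Euclidean algorithm or factoring: gcd(5,62) = 1


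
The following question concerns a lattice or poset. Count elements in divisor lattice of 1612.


Divisors of 1612: [1, 2, 4, 13, 26, 31, 52, 62, 124, 403, 806, 1612]
Count: 12


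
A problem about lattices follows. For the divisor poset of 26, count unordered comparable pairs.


A comparable pair {a,b} has a < b or b < a in the order.
Count unordered pairs where one element is strictly below the other.
Examples: {1,2}, {1,13}, {1,26}, {2,26}, ...
Total comparable pairs: 5


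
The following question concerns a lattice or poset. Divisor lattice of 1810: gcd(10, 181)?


Meet=gcd.
gcd(10,181)=1


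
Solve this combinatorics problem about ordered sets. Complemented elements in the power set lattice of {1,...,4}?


An element a is complemented if some b has a meet b = bottom, a join b = top.
every subset A has complement S\A, so all elements are complemented.
Complemented elements: {}, {1}, {2}, {3}, {4}, {1,2}, ... (10 more)
Count: 16


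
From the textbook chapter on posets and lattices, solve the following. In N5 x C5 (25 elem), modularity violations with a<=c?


Modular law: if a <= c then a v (b ^ c) = (a v b) ^ c.
Check all triples (a,b,c) with a <= c among 25 elements.
  e.g. a=(a,0), b=(c,0), c=(b,0): lhs=(a,0) != rhs=(b,0)
  e.g. a=(a,0), b=(c,1), c=(b,0): lhs=(a,0) != rhs=(b,0)
Total violating triples: 75


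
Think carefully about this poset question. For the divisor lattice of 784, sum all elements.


sigma(n) = sum of divisors.
Divisors of 784: [1, 2, 4, 7, 8, 14, 16, 28, 49, 56, 98, 112, 196, 392, 784]
Sum = 1767


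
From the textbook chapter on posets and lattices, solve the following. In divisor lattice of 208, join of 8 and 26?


In a divisor lattice, join = lcm (least common multiple).
gcd(8,26) = 2
lcm(8,26) = 8*26/gcd = 208/2 = 104


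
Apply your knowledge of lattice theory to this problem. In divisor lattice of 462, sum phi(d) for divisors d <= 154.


Divisors of 462 up to 154: [1, 2, 3, 6, 7, 11, 14, 21, 22, 33, 42, 66, 77, 154]
phi values: [1, 1, 2, 2, 6, 10, 6, 12, 10, 20, 12, 20, 60, 60]
Sum = 222


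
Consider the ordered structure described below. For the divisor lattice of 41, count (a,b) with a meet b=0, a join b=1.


Complement pair (a,b): a meet b = bottom, a join b = top.
Here: gcd(a,b)=1 and lcm(a,b)=41, i.e. a*b=41 with a,b coprime.
Pairs found: (1,41), (41,1)
Total ordered pairs: 2


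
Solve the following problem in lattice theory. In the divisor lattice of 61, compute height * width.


Height = length of longest chain minus 1; width = size of largest antichain.
A maximum chain: 1 | 61  (height 1).
A maximum antichain: {1}  (width 1).
Product = 1 * 1 = 1


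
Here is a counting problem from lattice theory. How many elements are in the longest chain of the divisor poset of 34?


A chain is a totally ordered subset; we count the number of elements in a maximum chain.
Compute, for each element x, the size of the longest chain ending at x:
  1: 1
  2: 2
  17: 2
  34: 3
A maximum chain: 1 < 2 < 34
Number of elements in the longest chain: 3


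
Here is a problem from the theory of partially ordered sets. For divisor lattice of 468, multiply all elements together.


Divisors of 468: [1, 2, 3, 4, 6, 9, 12, 13, 18, 26, 36, 39, 52, 78, 117, 156, 234, 468]
Product = n^(d(n)/2) = 468^(18/2)
Product = 1076992496812124640903168


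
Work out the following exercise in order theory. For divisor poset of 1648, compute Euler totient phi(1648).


phi(n) = n * prod_{p|n} (1 - 1/p).
Prime divisors of 1648: [2, 103]
phi(1648) = 1648 * (1 - 1/2) * (1 - 1/103)
phi(1648) = 816


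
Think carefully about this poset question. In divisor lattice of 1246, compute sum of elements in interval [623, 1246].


Interval [623,1246] in divisors of 1246: [623, 1246]
Sum = 1869


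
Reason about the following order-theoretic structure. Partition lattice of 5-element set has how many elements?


B(n) = number of set partitions of an n-element set.
B(n) satisfies the recurrence: B(n+1) = sum_k C(n,k)*B(k).
B(5) = 52


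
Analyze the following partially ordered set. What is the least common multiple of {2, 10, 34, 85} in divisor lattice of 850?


In a divisor lattice, join = lcm (least common multiple).
Compute lcm iteratively: start with first element, then lcm(current, next).
Elements: [2, 10, 34, 85]
lcm(2,10) = 10
lcm(10,34) = 170
lcm(170,85) = 170
Final lcm = 170


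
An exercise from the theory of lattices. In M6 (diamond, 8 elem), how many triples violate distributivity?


Distributive law: a ^ (b v c) = (a ^ b) v (a ^ c).
Check all 8^3 = 512 ordered triples (a,b,c).
  e.g. a=a1, b=a2, c=a3: lhs=a1 != rhs=0
  e.g. a=a1, b=a2, c=a4: lhs=a1 != rhs=0
Total violating triples: 120


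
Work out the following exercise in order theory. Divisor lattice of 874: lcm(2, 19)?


Join=lcm.
gcd(2,19)=1
lcm=38


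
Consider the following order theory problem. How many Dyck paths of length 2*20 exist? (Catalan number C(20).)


C(n) = C(2n, n) / (n+1).
C(40, 20) = 137846528820
C(20) = 137846528820 / 21 = 6564120420


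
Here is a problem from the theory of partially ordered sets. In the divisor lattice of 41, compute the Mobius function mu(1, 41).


In a divisor lattice, mu(a,b) = mu(b/a) where mu is the classical Mobius function.
b/a = 41/1 = 41
Prime factorization of 41: primes [41]
41 is squarefree with 1 prime factor(s), so mu(41) = (-1)^1 = -1


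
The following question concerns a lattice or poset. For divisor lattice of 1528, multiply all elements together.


Divisors of 1528: [1, 2, 4, 8, 191, 382, 764, 1528]
Product = n^(d(n)/2) = 1528^(8/2)
Product = 5451216326656


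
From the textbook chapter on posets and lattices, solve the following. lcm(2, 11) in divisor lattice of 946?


Join=lcm.
gcd(2,11)=1
lcm=22


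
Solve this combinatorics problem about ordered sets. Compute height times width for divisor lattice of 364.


Height = length of longest chain minus 1; width = size of largest antichain.
A maximum chain: 1 | 13 | 91 | 182 | 364  (height 4).
A maximum antichain: {4, 14, 26, 91}  (width 4).
Product = 4 * 4 = 16


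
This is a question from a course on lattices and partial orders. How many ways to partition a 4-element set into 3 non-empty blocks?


S(n,k) = k*S(n-1,k) + S(n-1,k-1).
S(3,3) = 1, S(3,2) = 3
S(4,3) = 3*1 + 3 = 3 + 3
S(4,3) = 6


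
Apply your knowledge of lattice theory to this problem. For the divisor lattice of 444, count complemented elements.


An element a is complemented if some b has a meet b = bottom, a join b = top.
a is complemented iff gcd(a, n/a)=1, i.e. a is a unitary divisor of 444.
Complemented elements: 1, 3, 4, 12, 37, 111, ... (2 more)
Count: 8


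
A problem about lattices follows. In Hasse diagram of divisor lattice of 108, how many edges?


A cover relation a -< b holds when a < b with no c strictly between.
Cover relations:
  1 -< 2
  1 -< 3
  2 -< 4
  2 -< 6
  3 -< 6
  3 -< 9
  4 -< 12
  6 -< 12
  ...9 more
Total: 17


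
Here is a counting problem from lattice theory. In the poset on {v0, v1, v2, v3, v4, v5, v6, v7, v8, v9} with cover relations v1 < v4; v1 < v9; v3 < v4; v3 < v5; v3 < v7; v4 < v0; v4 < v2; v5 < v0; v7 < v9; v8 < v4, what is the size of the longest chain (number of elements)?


A chain is a totally ordered subset; we count the number of elements in a maximum chain.
Compute, for each element x, the size of the longest chain ending at x:
  v1: 1
  v3: 1
  v6: 1
  v8: 1
  v5: 2
  v7: 2
  ...
A maximum chain: v1 < v4 < v0
Number of elements in the longest chain: 3


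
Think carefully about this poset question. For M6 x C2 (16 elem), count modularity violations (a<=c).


Modular law: if a <= c then a v (b ^ c) = (a v b) ^ c.
Check all triples (a,b,c) with a <= c among 16 elements.
This lattice is modular (diamonds M_m and their chain-products are modular).
Total violating triples: 0


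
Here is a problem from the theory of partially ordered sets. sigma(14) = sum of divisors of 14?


sigma(n) = sum of divisors.
Divisors of 14: [1, 2, 7, 14]
Sum = 24


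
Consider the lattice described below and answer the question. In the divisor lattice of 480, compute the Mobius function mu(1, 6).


In a divisor lattice, mu(a,b) = mu(b/a) where mu is the classical Mobius function.
b/a = 6/1 = 6
Prime factorization of 6: primes [2, 3]
6 is squarefree with 2 prime factor(s), so mu(6) = (-1)^2 = 1


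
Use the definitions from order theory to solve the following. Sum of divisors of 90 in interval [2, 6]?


Interval [2,6] in divisors of 90: [2, 6]
Sum = 8


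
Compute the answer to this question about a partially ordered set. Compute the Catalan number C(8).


C(n) = C(2n, n) / (n+1).
C(16, 8) = 12870
C(8) = 12870 / 9 = 1430


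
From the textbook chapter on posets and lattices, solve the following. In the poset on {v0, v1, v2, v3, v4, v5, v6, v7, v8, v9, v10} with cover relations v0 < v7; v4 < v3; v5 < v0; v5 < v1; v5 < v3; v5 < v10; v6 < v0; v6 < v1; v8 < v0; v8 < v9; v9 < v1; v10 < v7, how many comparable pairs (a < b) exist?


A comparable pair {a,b} has a < b or b < a in the order.
Count unordered pairs where one element is strictly below the other.
Examples: {v0,v5}, {v0,v6}, {v0,v7}, {v0,v8}, ...
Total comparable pairs: 16


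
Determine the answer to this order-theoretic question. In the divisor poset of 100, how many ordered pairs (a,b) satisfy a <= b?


The order relation is {(a,b) : a <= b}, reflexive so it includes (a,a).
Examples: (1,1), (1,10), (1,100), (1,2), (1,20), ...
Total ordered pairs: 36


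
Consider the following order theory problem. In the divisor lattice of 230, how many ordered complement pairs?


Complement pair (a,b): a meet b = bottom, a join b = top.
Here: gcd(a,b)=1 and lcm(a,b)=230, i.e. a*b=230 with a,b coprime.
Pairs found: (1,230), (2,115), (5,46), (10,23), ... (4 more)
Total ordered pairs: 8


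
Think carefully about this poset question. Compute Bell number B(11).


B(n) = number of set partitions of an n-element set.
B(n) satisfies the recurrence: B(n+1) = sum_k C(n,k)*B(k).
B(11) = 678570


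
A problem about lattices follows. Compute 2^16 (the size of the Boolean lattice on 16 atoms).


Power set = 2^n.
2^16 = 65536


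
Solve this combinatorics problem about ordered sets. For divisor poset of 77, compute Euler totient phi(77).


phi(n) = n * prod_{p|n} (1 - 1/p).
Prime divisors of 77: [7, 11]
phi(77) = 77 * (1 - 1/7) * (1 - 1/11)
phi(77) = 60


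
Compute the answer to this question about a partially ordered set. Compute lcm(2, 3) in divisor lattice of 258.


In a divisor lattice, join = lcm (least common multiple).
gcd(2,3) = 1
lcm(2,3) = 2*3/gcd = 6/1 = 6


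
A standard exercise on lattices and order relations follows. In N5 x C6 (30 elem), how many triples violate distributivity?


Distributive law: a ^ (b v c) = (a ^ b) v (a ^ c).
Check all 30^3 = 27000 ordered triples (a,b,c).
  e.g. a=(b,0), b=(a,0), c=(c,0): lhs=(b,0) != rhs=(a,0)
  e.g. a=(b,0), b=(a,0), c=(c,1): lhs=(b,0) != rhs=(a,0)
Total violating triples: 432


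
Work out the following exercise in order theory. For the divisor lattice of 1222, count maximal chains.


A maximal chain goes from the minimum element to a maximal element via cover relations.
Counting all min-to-max paths in the cover graph.
Total maximal chains: 6


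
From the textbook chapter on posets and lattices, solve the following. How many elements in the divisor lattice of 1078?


Divisors of 1078: [1, 2, 7, 11, 14, 22, 49, 77, 98, 154, 539, 1078]
Count: 12


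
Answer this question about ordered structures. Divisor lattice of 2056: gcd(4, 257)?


Meet=gcd.
gcd(4,257)=1


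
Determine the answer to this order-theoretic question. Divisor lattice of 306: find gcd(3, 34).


In a divisor lattice, meet = gcd (greatest common divisor).
By Euclidean algorithm or factoring: gcd(3,34) = 1


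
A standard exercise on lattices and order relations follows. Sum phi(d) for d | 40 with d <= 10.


Divisors of 40 up to 10: [1, 2, 4, 5, 8, 10]
phi values: [1, 1, 2, 4, 4, 4]
Sum = 16


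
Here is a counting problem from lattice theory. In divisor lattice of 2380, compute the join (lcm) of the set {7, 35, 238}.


In a divisor lattice, join = lcm (least common multiple).
Compute lcm iteratively: start with first element, then lcm(current, next).
Elements: [7, 35, 238]
lcm(7,35) = 35
lcm(35,238) = 1190
Final lcm = 1190


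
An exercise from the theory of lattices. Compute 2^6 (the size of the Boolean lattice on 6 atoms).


Power set = 2^n.
2^6 = 64


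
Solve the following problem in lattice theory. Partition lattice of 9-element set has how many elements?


B(n) = number of set partitions of an n-element set.
B(n) satisfies the recurrence: B(n+1) = sum_k C(n,k)*B(k).
B(9) = 21147


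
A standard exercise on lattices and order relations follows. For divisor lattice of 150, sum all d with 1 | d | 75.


Interval [1,75] in divisors of 150: [1, 3, 5, 15, 25, 75]
Sum = 124


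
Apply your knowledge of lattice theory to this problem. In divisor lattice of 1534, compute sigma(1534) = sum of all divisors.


sigma(n) = sum of divisors.
Divisors of 1534: [1, 2, 13, 26, 59, 118, 767, 1534]
Sum = 2520


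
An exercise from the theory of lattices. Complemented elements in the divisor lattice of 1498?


An element a is complemented if some b has a meet b = bottom, a join b = top.
a is complemented iff gcd(a, n/a)=1, i.e. a is a unitary divisor of 1498.
Complemented elements: 1, 2, 7, 14, 107, 214, ... (2 more)
Count: 8


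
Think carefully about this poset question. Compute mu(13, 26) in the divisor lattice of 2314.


In a divisor lattice, mu(a,b) = mu(b/a) where mu is the classical Mobius function.
b/a = 26/13 = 2
Prime factorization of 2: primes [2]
2 is squarefree with 1 prime factor(s), so mu(2) = (-1)^1 = -1
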